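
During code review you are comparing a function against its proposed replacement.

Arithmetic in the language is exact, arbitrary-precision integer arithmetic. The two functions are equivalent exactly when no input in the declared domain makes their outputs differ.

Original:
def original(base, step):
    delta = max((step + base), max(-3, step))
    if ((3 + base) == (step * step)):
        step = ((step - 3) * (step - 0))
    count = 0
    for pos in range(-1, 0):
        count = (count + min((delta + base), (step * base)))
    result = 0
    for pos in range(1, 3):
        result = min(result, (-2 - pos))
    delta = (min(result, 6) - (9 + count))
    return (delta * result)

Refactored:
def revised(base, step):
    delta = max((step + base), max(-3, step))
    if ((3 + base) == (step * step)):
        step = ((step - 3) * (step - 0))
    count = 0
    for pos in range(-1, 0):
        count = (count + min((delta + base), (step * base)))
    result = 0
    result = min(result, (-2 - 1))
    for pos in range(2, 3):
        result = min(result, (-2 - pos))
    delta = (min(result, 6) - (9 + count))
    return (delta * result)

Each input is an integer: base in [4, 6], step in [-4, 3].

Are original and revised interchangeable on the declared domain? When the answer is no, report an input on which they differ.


Differences: arithmetic usage differs; also statement counts differ; also min/max/abs usage differs; also loop structure differs; also constant usage differs — yet all 24 inputs agree.
verdict: equivalent


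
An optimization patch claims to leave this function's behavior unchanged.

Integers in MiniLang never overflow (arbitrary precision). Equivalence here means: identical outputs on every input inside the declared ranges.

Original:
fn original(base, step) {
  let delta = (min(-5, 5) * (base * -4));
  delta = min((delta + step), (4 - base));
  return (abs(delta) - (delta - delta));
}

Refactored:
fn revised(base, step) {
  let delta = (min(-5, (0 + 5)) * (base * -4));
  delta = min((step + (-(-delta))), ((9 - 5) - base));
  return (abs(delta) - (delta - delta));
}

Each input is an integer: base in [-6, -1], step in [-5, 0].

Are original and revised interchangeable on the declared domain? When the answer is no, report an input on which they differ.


Differences: arithmetic usage differs, plus constant usage differs — yet all 36 inputs agree.
verdict: equivalent


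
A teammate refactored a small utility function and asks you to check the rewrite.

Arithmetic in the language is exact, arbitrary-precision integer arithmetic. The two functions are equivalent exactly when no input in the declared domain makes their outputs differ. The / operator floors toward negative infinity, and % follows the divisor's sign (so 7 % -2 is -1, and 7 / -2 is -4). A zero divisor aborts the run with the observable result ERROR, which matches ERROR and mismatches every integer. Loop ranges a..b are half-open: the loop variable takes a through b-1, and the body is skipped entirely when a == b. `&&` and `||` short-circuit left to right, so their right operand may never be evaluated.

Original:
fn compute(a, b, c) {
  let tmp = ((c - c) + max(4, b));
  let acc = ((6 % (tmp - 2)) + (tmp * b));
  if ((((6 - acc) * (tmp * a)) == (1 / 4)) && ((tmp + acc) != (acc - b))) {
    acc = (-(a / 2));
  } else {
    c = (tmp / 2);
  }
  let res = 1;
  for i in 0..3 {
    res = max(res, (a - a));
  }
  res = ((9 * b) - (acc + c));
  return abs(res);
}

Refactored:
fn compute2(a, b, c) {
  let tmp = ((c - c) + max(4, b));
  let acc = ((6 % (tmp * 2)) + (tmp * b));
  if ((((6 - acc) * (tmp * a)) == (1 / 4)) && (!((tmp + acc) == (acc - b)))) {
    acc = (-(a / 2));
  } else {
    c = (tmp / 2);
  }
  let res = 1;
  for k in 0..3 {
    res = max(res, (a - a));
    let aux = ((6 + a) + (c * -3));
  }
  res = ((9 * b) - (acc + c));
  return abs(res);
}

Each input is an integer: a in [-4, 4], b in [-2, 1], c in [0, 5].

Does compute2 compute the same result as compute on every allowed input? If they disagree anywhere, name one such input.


Try a=-4, b=-2, c=0.
compute: tmp = 4; acc = -8; ((((6 - acc) * (tmp * a)) == (1 / 4)) && ((tmp + acc) != (acc - b))) -> false; c = 2; res = 1; [i=0]; res = 1; [i=1]; res = 1; [i=2]; res = 1; res = -12; return 12
compute2: tmp = 4; acc = -2; ((((6 - acc) * (tmp * a)) == (1 / 4)) && (!((tmp + acc) == (acc - b)))) -> false; c = 2; res = 1; [k=0]; res = 1; aux = -4; [k=1]; res = 1; aux = -4; [k=2]; res = 1; aux = -4; res = -18; return 18
12 against 18: the behavior changed.
verdict: not equivalent; witness: a=-4, b=-2, c=0


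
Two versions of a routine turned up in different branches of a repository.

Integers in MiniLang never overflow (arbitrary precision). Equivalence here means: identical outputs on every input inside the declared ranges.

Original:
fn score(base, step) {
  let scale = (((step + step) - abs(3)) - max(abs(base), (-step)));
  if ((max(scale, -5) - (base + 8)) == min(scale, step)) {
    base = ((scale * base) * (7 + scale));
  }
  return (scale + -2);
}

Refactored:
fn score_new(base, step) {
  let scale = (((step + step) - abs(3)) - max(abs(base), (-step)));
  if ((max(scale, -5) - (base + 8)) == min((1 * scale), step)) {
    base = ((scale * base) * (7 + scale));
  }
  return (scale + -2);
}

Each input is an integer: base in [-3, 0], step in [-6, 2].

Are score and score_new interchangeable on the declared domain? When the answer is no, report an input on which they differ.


The two versions differ — the changes include arithmetic usage differs, plus constant usage differs.
Tracing base=0, step=0: score: scale becomes -3; next ((max(scale, -5) - (base + 8)) == min(scale, step)) evaluates to false; next final value -5 | score_new: scale becomes -3; next ((max(scale, -5) - (base + 8)) == min((1 * scale), step)) evaluates to false; next final value -5 — matching result -5.
An exhaustive pass over the 36 declared inputs shows identical outputs.
verdict: equivalent


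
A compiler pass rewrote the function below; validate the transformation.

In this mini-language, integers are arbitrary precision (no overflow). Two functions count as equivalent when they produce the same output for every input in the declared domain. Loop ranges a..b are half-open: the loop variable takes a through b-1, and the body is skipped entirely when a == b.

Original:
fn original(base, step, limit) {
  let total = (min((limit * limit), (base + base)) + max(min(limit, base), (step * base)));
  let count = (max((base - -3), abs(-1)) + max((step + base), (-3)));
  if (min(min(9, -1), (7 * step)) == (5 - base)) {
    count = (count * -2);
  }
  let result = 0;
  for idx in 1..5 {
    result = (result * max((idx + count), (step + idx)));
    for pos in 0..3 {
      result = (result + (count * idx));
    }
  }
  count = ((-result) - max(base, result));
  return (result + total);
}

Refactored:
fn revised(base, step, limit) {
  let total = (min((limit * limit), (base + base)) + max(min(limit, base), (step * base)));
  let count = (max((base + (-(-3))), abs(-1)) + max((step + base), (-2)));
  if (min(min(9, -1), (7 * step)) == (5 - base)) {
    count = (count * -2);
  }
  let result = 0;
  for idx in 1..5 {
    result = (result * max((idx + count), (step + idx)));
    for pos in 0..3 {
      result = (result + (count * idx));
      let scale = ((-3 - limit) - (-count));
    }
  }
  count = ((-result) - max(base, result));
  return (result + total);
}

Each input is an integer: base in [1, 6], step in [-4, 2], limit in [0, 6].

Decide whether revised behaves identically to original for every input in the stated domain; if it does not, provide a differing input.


Take base=1, step=-4, limit=0.
original: total=0, then count=1, then (min(min(9, -1), (7 * step)) == (5 - base)) is false, then result=0, then (idx=1), then result=0, then (pos=0), then result=1, then (pos=1), then result=2, then (pos=2), then result=3, then (idx=2), then result=9, then (pos=0), then result=11, then (pos=1), then result=13, then (pos=2), then result=15, then (idx=3), then result=60, then (pos=0), then result=63, then (pos=1), then result=66, then (pos=2), then result=69, then (idx=4), then result=345, then (pos=0), then result=349, then (pos=1), then result=353, then (pos=2), then result=357, then count=-714, then returns 357
revised: total=0, then count=2, then (min(min(9, -1), (7 * step)) == (5 - base)) is false, then result=0, then (idx=1), then result=0, then (pos=0), then result=2, then scale=-1, then (pos=1), then result=4, then scale=-1, then (pos=2), then result=6, then scale=-1, then (idx=2), then result=24, then (pos=0), then result=28, then scale=-1, then (pos=1), then result=32, then scale=-1, then (pos=2), then result=36, then scale=-1, then (idx=3), then result=180, then (pos=0), then result=186, then scale=-1, then (pos=1), then result=192, then scale=-1, then (pos=2), then result=198, then scale=-1, then (idx=4), then result=1188, then (pos=0), then result=1196, then scale=-1, then (pos=1), then result=1204, then scale=-1, then (pos=2), then result=1212, then scale=-1, then count=-2424, then returns 1212
357 vs 1212 — the two versions disagree here.
verdict: not equivalent; witness: base=1, step=-4, limit=0


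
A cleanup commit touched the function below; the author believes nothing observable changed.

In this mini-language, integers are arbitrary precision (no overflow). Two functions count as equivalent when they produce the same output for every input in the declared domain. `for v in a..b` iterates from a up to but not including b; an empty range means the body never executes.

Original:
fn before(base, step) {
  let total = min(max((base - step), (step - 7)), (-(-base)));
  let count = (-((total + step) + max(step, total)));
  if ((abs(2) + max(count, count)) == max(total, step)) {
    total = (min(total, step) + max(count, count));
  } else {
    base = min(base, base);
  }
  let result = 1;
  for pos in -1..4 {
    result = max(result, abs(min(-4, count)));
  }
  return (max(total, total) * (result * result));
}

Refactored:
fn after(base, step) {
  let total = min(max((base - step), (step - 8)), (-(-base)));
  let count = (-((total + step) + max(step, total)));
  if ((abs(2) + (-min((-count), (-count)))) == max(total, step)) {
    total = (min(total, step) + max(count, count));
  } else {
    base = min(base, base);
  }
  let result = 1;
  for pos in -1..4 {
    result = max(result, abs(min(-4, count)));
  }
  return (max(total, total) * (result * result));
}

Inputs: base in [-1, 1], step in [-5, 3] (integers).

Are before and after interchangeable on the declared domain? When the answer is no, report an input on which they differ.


Equivalent. Although `7` became `8`, no input in the stated domain can expose it.
Across all 27 domain points the two functions coincide.
Spot check at base=-1, step=2 — before: total := -3 | count := -1 | ((abs(2) + max(count, count)) == max(total, step)): false | base := -1 | result := 1 | iter pos=-1: | result := 4 | iter pos=0: | result := 4 | iter pos=1: | result := 4 | iter pos=2: | result := 4 | iter pos=3: | result := 4 | result -48. after: total := -3 | count := -1 | ((abs(2) + (-min((-count), (-count)))) == max(total, step)): false | base := -1 | result := 1 | iter pos=-1: | result := 4 | iter pos=0: | result := 4 | iter pos=1: | result := 4 | iter pos=2: | result := 4 | iter pos=3: | result := 4 | result -48. Both give -48.
verdict: equivalent


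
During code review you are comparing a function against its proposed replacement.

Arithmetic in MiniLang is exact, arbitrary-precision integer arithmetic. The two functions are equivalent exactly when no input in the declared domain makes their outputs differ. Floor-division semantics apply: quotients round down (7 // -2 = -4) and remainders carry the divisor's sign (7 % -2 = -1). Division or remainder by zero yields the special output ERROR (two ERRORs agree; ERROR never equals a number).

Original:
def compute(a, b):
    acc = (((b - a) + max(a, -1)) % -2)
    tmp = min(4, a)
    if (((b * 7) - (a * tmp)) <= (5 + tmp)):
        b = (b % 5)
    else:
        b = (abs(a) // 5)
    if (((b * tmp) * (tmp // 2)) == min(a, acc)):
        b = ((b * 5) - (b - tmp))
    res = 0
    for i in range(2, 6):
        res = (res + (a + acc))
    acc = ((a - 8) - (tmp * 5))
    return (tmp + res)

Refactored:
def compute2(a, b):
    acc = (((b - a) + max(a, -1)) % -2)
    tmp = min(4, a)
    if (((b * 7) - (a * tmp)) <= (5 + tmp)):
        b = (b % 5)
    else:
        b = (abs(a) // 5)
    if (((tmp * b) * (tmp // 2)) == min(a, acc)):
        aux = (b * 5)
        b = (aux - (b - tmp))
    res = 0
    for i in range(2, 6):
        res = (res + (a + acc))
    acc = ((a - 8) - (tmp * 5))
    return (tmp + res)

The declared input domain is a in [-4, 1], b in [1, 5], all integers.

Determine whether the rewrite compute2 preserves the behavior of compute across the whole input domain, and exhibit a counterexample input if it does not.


The two versions differ — the changes include statement counts differ, local variable names differ.
Spot check at a=-4, b=1 — compute: acc = 0; tmp = -4; (((b * 7) - (a * tmp)) <= (5 + tmp)) -> true; b = 1; (((b * tmp) * (tmp // 2)) == min(a, acc)) -> false; res = 0; [i=2]; res = -4; [i=3]; res = -8; [i=4]; res = -12; [i=5]; res = -16; acc = 8; return -20. compute2: acc = 0; tmp = -4; (((b * 7) - (a * tmp)) <= (5 + tmp)) -> true; b = 1; (((tmp * b) * (tmp // 2)) == min(a, acc)) -> false; res = 0; [i=2]; res = -4; [i=3]; res = -8; [i=4]; res = -12; [i=5]; res = -16; acc = 8; return -20. Both give -20.
An exhaustive pass over the 30 declared inputs shows identical outputs.
verdict: equivalent


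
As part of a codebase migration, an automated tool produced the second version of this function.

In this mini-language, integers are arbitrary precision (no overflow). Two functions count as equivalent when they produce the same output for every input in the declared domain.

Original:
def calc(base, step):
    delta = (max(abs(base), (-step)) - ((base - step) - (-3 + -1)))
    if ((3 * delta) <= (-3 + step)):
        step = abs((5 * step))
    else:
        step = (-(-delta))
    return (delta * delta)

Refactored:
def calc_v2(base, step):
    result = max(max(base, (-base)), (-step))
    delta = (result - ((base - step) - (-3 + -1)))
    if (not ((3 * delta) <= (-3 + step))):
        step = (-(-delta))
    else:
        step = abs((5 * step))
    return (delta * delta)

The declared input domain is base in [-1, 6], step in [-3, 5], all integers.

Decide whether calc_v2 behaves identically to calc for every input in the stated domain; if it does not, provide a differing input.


Side by side, the visible changes include: min/max/abs usage differs, plus local variable names differ, plus boolean connective usage differs, plus statement counts differ.
Tracing base=1, step=3: calc: delta becomes -1; next ((3 * delta) <= (-3 + step)) evaluates to true; next step becomes 15; next final value 1 | calc_v2: result becomes 1; next delta becomes -1; next (not ((3 * delta) <= (-3 + step))) evaluates to false; next step becomes 15; next final value 1 — matching result 1.
Checked all 72 inputs in the declared domain: the outputs agree on every one.
verdict: equivalent


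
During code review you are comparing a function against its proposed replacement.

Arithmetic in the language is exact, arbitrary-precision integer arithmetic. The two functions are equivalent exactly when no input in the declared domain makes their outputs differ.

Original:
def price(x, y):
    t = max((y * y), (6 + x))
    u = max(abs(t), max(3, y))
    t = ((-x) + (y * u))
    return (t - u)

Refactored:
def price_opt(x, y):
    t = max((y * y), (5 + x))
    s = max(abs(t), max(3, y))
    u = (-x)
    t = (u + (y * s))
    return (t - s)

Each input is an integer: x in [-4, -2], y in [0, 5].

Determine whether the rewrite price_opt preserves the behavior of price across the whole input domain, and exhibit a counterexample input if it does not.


At x=-2, y=0: price gives -2, price_opt gives -1.
verdict: not equivalent; witness: x=-2, y=0


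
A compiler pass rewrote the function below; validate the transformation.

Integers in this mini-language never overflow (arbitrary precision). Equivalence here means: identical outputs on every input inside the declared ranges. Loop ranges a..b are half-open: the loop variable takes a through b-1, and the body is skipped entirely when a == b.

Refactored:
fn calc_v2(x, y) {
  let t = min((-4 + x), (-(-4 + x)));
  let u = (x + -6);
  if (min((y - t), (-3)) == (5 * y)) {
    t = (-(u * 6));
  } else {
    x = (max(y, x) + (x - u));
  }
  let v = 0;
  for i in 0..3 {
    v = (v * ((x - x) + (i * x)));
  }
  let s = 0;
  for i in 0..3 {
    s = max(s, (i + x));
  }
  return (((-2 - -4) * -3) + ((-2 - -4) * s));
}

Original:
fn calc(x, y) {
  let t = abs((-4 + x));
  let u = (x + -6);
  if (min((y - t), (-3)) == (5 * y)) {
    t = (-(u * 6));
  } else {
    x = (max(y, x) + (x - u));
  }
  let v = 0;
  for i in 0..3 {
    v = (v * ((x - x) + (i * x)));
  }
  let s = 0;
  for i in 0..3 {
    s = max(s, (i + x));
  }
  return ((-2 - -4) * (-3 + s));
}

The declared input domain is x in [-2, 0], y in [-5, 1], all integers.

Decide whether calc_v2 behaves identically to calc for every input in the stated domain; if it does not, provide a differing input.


Evaluate both at x=0, y=-1.
calc: t=4, then u=-6, then (min((y - t), (-3)) == (5 * y)) is true, then t=36, then v=0, then (i=0), then v=0, then (i=1), then v=0, then (i=2), then v=0, then s=0, then (i=0), then s=0, then (i=1), then s=1, then (i=2), then s=2, then returns -2
calc_v2: t=-4, then u=-6, then (min((y - t), (-3)) == (5 * y)) is false, then x=6, then v=0, then (i=0), then v=0, then (i=1), then v=0, then (i=2), then v=0, then s=0, then (i=0), then s=6, then (i=1), then s=7, then (i=2), then s=8, then returns 10
-2 vs 10 — the two versions disagree here.
verdict: not equivalent; witness: x=0, y=-1


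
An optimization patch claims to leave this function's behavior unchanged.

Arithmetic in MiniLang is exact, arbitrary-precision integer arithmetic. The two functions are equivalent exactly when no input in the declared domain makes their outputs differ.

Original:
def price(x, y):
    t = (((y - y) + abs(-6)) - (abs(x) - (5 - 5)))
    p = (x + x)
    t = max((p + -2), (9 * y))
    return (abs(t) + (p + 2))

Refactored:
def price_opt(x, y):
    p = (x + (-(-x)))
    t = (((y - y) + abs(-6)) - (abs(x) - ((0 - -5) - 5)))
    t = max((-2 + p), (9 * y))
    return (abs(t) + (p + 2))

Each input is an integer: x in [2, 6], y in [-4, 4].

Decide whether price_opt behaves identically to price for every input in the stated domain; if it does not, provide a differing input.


The two versions differ — the changes include arithmetic usage differs, plus constant usage differs.
Tracing x=5, y=-3: price: t = 1; p = 10; t = 8; return 20 | price_opt: p = 10; t = 1; t = 8; return 20 — matching result 20.
An exhaustive pass over the 45 declared inputs shows identical outputs.
verdict: equivalent


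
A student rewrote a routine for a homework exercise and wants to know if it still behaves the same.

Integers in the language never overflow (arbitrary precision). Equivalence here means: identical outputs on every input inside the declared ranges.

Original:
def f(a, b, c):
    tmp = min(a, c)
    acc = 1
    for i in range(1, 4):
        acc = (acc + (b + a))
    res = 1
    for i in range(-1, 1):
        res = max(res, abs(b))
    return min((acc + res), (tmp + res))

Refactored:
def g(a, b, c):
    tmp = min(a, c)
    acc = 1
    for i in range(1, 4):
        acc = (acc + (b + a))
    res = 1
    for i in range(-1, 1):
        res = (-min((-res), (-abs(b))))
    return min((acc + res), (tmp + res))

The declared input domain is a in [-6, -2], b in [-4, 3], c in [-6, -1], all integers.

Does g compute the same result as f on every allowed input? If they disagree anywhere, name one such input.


Equivalent — the differences include min/max/abs usage differs, yet no declared input distinguishes the two.
Spot check at a=-4, b=2, c=-5 — f: tmp = -5; acc = 1; [i=1]; acc = -1; [i=2]; acc = -3; [i=3]; acc = -5; res = 1; [i=-1]; res = 2; [i=0]; res = 2; return -3. g: tmp = -5; acc = 1; [i=1]; acc = -1; [i=2]; acc = -3; [i=3]; acc = -5; res = 1; [i=-1]; res = 2; [i=0]; res = 2; return -3. Both give -3.
Every one of the 240 inputs gives matching results.
verdict: equivalent


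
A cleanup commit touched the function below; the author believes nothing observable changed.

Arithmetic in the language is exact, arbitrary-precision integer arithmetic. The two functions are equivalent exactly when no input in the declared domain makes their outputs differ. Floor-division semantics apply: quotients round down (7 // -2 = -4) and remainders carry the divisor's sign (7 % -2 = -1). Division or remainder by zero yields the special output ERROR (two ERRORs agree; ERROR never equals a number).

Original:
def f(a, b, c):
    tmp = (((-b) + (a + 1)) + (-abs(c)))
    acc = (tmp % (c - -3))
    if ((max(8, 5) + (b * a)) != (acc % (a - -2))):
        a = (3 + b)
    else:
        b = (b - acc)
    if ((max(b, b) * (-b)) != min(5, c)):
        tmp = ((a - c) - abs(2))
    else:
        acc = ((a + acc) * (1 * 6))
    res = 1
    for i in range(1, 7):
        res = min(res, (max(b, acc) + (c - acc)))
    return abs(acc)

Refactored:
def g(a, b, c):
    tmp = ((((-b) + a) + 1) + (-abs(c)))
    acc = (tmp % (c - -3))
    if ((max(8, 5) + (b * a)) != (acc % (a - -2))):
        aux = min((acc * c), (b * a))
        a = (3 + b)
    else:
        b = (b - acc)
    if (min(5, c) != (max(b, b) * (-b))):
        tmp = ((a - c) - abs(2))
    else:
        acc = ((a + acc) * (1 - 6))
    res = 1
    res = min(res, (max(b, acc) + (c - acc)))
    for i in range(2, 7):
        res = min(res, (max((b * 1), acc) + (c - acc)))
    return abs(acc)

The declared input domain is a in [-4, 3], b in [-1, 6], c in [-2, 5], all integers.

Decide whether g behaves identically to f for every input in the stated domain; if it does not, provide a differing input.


Run the pair on a=-4, b=-1, c=-1.
f: tmp=-3, then acc=1, then ((max(8, 5) + (b * a)) != (acc % (a - -2))) is true, then a=2, then ((max(b, b) * (-b)) != min(5, c)) is false, then acc=18, then res=1, then (i=1), then res=-1, then (i=2), then res=-1, then (i=3), then res=-1, then (i=4), then res=-1, then (i=5), then res=-1, then (i=6), then res=-1, then returns 18
g: tmp=-3, then acc=1, then ((max(8, 5) + (b * a)) != (acc % (a - -2))) is true, then aux=-1, then a=2, then (min(5, c) != (max(b, b) * (-b))) is false, then acc=-15, then res=1, then res=1, then (i=2), then res=1, then (i=3), then res=1, then (i=4), then res=1, then (i=5), then res=1, then (i=6), then res=1, then returns 15
18 vs 15 — the two versions disagree here.
verdict: not equivalent; witness: a=-4, b=-1, c=-1


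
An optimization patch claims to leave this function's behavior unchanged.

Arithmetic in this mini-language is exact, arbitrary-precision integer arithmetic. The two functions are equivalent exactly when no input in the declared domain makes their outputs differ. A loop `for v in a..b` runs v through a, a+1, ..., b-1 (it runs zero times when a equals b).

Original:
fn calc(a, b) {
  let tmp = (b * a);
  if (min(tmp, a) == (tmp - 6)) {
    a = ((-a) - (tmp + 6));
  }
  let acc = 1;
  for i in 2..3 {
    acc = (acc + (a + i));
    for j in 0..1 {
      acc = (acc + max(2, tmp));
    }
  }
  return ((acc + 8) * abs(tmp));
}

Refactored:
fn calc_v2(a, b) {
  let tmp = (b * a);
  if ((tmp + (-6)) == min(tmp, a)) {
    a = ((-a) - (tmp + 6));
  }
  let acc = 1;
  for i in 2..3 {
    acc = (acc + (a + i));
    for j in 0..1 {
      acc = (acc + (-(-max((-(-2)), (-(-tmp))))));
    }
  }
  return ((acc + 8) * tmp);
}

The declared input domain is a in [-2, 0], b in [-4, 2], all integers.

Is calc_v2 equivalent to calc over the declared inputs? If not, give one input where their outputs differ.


Consider the input a=-2, b=1.
calc: tmp = -2; (min(tmp, a) == (tmp - 6)) -> false; acc = 1; [i=2]; acc = 1; [j=0]; acc = 3; return 22
calc_v2: tmp = -2; ((tmp + (-6)) == min(tmp, a)) -> false; acc = 1; [i=2]; acc = 1; [j=0]; acc = 3; return -22
22 vs -22 — the two versions disagree here.
verdict: not equivalent; witness: a=-2, b=1


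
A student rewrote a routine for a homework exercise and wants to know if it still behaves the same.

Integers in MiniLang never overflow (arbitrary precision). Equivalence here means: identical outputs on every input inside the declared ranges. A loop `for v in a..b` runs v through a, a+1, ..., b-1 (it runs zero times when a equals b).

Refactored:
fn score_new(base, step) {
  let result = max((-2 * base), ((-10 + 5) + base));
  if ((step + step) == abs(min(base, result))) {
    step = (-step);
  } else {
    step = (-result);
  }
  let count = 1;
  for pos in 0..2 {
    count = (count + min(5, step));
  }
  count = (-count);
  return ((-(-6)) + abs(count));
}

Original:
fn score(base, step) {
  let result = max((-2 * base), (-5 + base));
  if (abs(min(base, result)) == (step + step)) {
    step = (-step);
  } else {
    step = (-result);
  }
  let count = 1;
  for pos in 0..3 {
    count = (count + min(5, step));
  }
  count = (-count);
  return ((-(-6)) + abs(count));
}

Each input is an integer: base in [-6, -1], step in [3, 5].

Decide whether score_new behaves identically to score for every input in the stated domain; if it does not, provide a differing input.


The rewrite breaks on base=-6, step=3, where the results are 14 and 11.
score: result becomes 12; next (abs(min(base, result)) == (step + step)) evaluates to true; next step becomes -3; next count becomes 1; next at pos=0:; next count becomes -2; next at pos=1:; next count becomes -5; next at pos=2:; next count becomes -8; next count becomes 8; next final value 14
score_new: result becomes 12; next ((step + step) == abs(min(base, result))) evaluates to true; next step becomes -3; next count becomes 1; next at pos=0:; next count becomes -2; next at pos=1:; next count becomes -5; next count becomes 5; next final value 11
verdict: not equivalent; witness: base=-6, step=3


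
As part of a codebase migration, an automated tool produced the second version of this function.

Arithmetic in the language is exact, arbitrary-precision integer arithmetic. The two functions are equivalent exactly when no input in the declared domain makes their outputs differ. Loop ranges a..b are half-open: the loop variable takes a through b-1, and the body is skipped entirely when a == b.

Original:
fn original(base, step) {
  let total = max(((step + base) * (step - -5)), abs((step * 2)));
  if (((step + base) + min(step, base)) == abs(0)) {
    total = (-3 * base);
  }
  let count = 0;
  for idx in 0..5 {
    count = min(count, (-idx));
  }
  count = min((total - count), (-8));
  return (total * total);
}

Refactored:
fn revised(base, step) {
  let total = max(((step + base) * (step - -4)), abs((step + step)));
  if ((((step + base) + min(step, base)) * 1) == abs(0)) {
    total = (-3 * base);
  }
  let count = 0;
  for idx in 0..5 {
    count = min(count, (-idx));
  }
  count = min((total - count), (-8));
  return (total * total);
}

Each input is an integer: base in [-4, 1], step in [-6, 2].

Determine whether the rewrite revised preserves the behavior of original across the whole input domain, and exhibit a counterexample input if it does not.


The rewrite breaks on base=-4, step=-6, where the results are 144 and 400.
original: total = 12; (((step + base) + min(step, base)) == abs(0)) -> false; count = 0; [idx=0]; count = 0; [idx=1]; count = -1; [idx=2]; count = -2; [idx=3]; count = -3; [idx=4]; count = -4; count = -8; return 144
revised: total = 20; ((((step + base) + min(step, base)) * 1) == abs(0)) -> false; count = 0; [idx=0]; count = 0; [idx=1]; count = -1; [idx=2]; count = -2; [idx=3]; count = -3; [idx=4]; count = -4; count = -8; return 400
verdict: not equivalent; witness: base=-4, step=-6


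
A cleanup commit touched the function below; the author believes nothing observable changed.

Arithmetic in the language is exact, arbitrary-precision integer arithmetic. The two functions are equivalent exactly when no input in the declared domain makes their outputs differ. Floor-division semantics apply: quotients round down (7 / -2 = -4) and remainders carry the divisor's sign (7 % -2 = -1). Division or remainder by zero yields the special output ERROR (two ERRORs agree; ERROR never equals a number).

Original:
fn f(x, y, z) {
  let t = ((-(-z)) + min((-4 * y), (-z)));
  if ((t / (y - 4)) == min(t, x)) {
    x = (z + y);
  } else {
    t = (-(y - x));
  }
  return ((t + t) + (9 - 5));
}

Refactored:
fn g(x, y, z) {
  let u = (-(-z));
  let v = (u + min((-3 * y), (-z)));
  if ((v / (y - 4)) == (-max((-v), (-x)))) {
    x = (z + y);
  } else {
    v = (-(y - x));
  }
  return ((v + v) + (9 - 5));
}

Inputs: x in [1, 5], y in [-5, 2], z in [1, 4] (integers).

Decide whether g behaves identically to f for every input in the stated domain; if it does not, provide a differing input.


These are not equivalent — on x=2, y=1, z=3 the outputs split (6 vs 4).
f: t becomes -1; next ((t / (y - 4)) == min(t, x)) evaluates to false; next t becomes 1; next final value 6
g: u becomes 3; next v becomes 0; next ((v / (y - 4)) == (-max((-v), (-x)))) evaluates to true; next x becomes 4; next final value 4
verdict: not equivalent; witness: x=2, y=1, z=3


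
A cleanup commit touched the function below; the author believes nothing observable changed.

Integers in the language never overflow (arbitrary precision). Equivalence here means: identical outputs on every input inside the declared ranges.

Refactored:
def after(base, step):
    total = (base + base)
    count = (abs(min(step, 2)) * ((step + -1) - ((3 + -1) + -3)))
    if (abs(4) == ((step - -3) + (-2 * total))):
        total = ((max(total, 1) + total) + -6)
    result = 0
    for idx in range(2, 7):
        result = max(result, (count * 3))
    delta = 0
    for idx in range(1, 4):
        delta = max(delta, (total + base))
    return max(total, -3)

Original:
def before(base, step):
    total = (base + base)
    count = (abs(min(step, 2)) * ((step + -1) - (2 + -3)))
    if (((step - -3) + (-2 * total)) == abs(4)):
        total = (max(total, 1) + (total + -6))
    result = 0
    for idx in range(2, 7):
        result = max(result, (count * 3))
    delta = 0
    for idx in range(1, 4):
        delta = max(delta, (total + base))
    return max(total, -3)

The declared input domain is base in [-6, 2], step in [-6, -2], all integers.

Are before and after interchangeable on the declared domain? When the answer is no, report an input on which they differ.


Comparing the listings, the differences include: arithmetic usage differs, plus constant usage differs.
One worked example (base=-4, step=-3) — before: total := -8 | count := -9 | (((step - -3) + (-2 * total)) == abs(4)): false | result := 0 | iter idx=2: | result := 0 | iter idx=3: | result := 0 | iter idx=4: | result := 0 | iter idx=5: | result := 0 | iter idx=6: | result := 0 | delta := 0 | iter idx=1: | delta := 0 | iter idx=2: | delta := 0 | iter idx=3: | delta := 0 | result -3; after: total := -8 | count := -9 | (abs(4) == ((step - -3) + (-2 * total))): false | result := 0 | iter idx=2: | result := 0 | iter idx=3: | result := 0 | iter idx=4: | result := 0 | iter idx=5: | result := 0 | iter idx=6: | result := 0 | delta := 0 | iter idx=1: | delta := 0 | iter idx=2: | delta := 0 | iter idx=3: | delta := 0 | result -3; agreement on -3.
Checked all 45 inputs in the declared domain: the outputs agree on every one.
verdict: equivalent


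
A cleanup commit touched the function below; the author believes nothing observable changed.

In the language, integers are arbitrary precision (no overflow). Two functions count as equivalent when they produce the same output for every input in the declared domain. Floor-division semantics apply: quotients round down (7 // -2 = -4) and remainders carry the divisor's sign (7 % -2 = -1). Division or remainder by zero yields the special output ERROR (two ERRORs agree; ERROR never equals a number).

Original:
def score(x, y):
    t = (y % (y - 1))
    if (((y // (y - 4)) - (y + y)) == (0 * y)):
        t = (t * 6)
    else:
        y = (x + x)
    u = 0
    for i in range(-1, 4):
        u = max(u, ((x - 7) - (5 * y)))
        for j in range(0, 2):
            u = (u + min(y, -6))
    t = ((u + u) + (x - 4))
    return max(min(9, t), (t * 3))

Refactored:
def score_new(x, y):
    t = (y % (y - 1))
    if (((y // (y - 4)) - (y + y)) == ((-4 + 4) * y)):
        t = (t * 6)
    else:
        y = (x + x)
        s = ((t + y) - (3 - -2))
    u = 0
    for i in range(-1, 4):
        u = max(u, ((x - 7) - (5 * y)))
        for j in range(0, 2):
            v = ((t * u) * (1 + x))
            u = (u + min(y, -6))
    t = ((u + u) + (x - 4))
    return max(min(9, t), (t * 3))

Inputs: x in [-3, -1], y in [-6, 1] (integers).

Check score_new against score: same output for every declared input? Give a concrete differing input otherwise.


The two versions differ — the changes include arithmetic usage differs; local variable names differ; statement counts differ; constant usage differs.
Tracing x=-2, y=0: score: t becomes 0; next (((y // (y - 4)) - (y + y)) == (0 * y)) evaluates to true; next t becomes 0; next u becomes 0; next at i=-1:; next u becomes 0; next at j=0:; next u becomes -6; next at j=1:; next u becomes -12; next at i=0:; next u becomes -9; next at j=0:; next u becomes -15; next at j=1:; next u becomes -21; next at i=1:; next u becomes -9; next at j=0:; next u becomes -15; next at j=1:; next u becomes -21; next at i=2:; next u becomes -9; next at j=0:; next u becomes -15; next at j=1:; next u becomes -21; next at i=3:; next u becomes -9; next at j=0:; next u becomes -15; next at j=1:; next u becomes -21; next t becomes -48; next final value -48 | score_new: t becomes 0; next (((y // (y - 4)) - (y + y)) == ((-4 + 4) * y)) evaluates to true; next t becomes 0; next u becomes 0; next at i=-1:; next u becomes 0; next at j=0:; next v becomes 0; next u becomes -6; next at j=1:; next v becomes 0; next u becomes -12; next at i=0:; next u becomes -9; next at j=0:; next v becomes 0; next u becomes -15; next at j=1:; next v becomes 0; next u becomes -21; next at i=1:; next u becomes -9; next at j=0:; next v becomes 0; next u becomes -15; next at j=1:; next v becomes 0; next u becomes -21; next at i=2:; next u becomes -9; next at j=0:; next v becomes 0; next u becomes -15; next at j=1:; next v becomes 0; next u becomes -21; next at i=3:; next u becomes -9; next at j=0:; next v becomes 0; next u becomes -15; next at j=1:; next v becomes 0; next u becomes -21; next t becomes -48; next final value -48 — matching result -48.
Checked all 24 inputs in the declared domain: the outputs agree on every one.
verdict: equivalent


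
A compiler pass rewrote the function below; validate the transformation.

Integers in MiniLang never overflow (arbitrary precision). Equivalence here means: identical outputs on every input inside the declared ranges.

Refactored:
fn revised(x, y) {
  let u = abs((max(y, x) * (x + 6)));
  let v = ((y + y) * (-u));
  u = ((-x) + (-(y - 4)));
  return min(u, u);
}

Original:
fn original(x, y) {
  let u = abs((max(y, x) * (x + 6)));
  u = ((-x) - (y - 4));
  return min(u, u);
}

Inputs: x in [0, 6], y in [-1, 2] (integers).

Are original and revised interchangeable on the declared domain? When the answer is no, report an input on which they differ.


Behavior is preserved: although arithmetic usage differs, and statement counts differ, and local variable names differ, the outputs never diverge.
One worked example (x=5, y=0) — original: u = 55; u = -1; return -1; revised: u = 55; v = 0; u = -1; return -1; agreement on -1.
Every one of the 28 inputs gives matching results.
verdict: equivalent


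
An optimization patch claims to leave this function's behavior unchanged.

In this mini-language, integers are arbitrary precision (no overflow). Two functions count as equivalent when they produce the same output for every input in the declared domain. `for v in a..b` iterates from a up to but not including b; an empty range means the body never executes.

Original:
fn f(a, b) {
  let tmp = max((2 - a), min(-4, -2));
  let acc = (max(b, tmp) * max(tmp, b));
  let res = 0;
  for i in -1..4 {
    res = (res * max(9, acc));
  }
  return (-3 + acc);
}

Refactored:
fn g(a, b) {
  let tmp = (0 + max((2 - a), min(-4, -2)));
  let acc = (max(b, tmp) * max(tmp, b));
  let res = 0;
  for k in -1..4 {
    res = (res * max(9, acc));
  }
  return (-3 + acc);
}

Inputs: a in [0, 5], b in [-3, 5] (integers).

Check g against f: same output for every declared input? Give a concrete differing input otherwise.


The two versions differ — the changes include local variable names differ; constant usage differs; arithmetic usage differs.
Tracing a=0, b=0: f: tmp=2, then acc=4, then res=0, then (i=-1), then res=0, then (i=0), then res=0, then (i=1), then res=0, then (i=2), then res=0, then (i=3), then res=0, then returns 1 | g: tmp=2, then acc=4, then res=0, then (k=-1), then res=0, then (k=0), then res=0, then (k=1), then res=0, then (k=2), then res=0, then (k=3), then res=0, then returns 1 — matching result 1.
Across all 54 domain points the two functions coincide.
verdict: equivalent


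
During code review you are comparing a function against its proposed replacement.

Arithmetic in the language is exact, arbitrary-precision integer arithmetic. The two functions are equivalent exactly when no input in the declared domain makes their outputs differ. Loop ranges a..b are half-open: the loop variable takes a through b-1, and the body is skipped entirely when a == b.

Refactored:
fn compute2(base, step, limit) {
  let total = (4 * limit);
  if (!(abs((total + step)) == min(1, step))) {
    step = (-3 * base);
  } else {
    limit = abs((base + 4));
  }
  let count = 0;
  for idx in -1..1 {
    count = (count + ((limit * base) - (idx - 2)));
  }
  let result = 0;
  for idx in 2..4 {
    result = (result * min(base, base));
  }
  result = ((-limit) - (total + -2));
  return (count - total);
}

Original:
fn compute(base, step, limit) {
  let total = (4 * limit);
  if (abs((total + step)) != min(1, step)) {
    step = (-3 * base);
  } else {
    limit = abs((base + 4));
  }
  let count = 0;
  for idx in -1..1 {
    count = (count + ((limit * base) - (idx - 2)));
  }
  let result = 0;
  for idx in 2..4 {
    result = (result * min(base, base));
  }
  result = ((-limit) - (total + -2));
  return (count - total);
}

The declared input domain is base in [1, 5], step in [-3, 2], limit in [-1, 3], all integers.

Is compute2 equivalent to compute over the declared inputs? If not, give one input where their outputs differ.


Comparing the listings, the differences include: comparison usage differs; also boolean connective usage differs.
As a probe, take base=3, step=0, limit=1: compute runs total becomes 4; next (abs((total + step)) != min(1, step)) evaluates to true; next step becomes -9; next count becomes 0; next at idx=-1:; next count becomes 6; next at idx=0:; next count becomes 11; next result becomes 0; next at idx=2:; next result becomes 0; next at idx=3:; next result becomes 0; next result becomes -3; next final value 7; compute2 runs total becomes 4; next (!(abs((total + step)) == min(1, step))) evaluates to true; next step becomes -9; next count becomes 0; next at idx=-1:; next count becomes 6; next at idx=0:; next count becomes 11; next result becomes 0; next at idx=2:; next result becomes 0; next at idx=3:; next result becomes 0; next result becomes -3; next final value 7; both end at 7.
Sweeping the whole domain (150 inputs) finds no disagreement.
verdict: equivalent


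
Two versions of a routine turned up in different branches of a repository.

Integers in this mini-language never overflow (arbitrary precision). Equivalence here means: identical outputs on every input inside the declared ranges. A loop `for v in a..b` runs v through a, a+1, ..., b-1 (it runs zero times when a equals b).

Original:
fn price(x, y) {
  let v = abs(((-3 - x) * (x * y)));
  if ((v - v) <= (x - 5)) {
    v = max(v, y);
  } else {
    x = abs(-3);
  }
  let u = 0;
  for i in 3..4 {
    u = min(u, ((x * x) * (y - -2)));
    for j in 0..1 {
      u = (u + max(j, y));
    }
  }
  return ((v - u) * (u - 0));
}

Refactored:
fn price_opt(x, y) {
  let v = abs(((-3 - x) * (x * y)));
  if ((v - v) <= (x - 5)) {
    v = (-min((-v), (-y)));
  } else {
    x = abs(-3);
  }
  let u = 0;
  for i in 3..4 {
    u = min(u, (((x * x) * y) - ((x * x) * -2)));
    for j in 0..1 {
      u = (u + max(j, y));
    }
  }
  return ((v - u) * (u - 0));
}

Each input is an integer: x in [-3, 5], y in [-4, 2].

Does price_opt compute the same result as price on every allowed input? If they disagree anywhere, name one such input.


Comparing the listings, the differences include: arithmetic usage differs; also min/max/abs usage differs.
One worked example (x=1, y=-2) — price: v=8, then ((v - v) <= (x - 5)) is false, then x=3, then u=0, then (i=3), then u=0, then (j=0), then u=0, then returns 0; price_opt: v=8, then ((v - v) <= (x - 5)) is false, then x=3, then u=0, then (i=3), then u=0, then (j=0), then u=0, then returns 0; agreement on 0.
An exhaustive pass over the 63 declared inputs shows identical outputs.
verdict: equivalent
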